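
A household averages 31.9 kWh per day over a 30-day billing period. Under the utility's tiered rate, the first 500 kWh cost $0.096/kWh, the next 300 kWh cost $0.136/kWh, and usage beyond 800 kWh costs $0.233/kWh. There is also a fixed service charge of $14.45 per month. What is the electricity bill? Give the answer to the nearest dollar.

Usage = 31.9 kWh/day × 30 days = 957 kWh
First 500 kWh × $0.096 = $48.00
Next 300 kWh × $0.136 = $40.80
Remaining 157 kWh × $0.233 = $36.58
Energy charge = $125.38; + service $14.45 = $139.83 ≈ $140

$140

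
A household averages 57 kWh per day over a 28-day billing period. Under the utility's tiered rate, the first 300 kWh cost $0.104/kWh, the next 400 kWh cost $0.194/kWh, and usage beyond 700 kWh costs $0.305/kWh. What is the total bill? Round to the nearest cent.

$382.08

Usage = 57 kWh/day × 28 days = 1596 kWh
First 300 kWh × $0.104 = $31.20
Next 400 kWh × $0.194 = $77.60
Remaining 896 kWh × $0.305 = $273.28
Total = $382.08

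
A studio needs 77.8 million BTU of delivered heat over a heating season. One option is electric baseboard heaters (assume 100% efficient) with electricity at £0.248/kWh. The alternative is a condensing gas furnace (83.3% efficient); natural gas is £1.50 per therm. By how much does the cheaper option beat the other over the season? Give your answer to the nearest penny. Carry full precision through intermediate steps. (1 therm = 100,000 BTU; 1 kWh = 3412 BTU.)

£4253.90

Heat load = 77.8 × 10⁶ BTU = 77,800,000 BTU
Gas: input = 77,800,000 / 0.833 = 93,397,359 BTU = 934 therm → 934 × £1.50 = £1,400.96
Electric: 77,800,000 BTU / 3412 = 22,800 kWh → × £0.248 = £5,654.87
Difference = |£1,400.96 − £5,654.87| = £4,253.90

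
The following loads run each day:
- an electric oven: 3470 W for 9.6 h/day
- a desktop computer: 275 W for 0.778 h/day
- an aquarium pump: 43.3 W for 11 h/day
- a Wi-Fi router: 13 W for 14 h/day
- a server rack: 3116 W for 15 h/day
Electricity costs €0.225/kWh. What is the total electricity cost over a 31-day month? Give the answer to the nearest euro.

electric oven: 3470 W × 9.6 h × 31 d = 1,032,672 Wh = 1,033 kWh
desktop computer: 275 W × 0.778 h × 31 d = 6,632 Wh = 6.632 kWh
aquarium pump: 43.3 W × 11 h × 31 d = 14,765 Wh = 14.77 kWh
Wi-Fi router: 13 W × 14 h × 31 d = 5,642 Wh = 5.642 kWh
server rack: 3116 W × 15 h × 31 d = 1,448,940 Wh = 1,449 kWh
Total energy = 1,033 + 6.632 + 14.77 + 5.642 + 1,449 = 2,509 kWh
Cost = 2,509 kWh × €0.225 = €564.45 ≈ €564

€564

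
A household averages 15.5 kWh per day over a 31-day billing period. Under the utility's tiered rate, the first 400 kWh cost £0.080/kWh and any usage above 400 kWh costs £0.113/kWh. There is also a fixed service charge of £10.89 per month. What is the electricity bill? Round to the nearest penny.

£51.99

Usage = 15.5 kWh/day × 31 days = 480.5 kWh
First 400 kWh × £0.080 = £32.00
Remaining 80.5 kWh × £0.113 = £9.10
Energy charge = £41.10; + service £10.89 = £51.99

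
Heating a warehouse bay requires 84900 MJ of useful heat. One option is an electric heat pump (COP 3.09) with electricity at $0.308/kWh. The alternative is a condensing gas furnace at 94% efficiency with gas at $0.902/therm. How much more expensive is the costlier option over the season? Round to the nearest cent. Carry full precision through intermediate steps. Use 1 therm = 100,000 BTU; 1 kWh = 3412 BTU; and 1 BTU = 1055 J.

Heat load = 84900 MJ = 84,900,000,000 J / 1055 = 80,473,934 BTU
Gas: input = 80,473,934 / 0.94 = 85,610,568 BTU = 856.1 therm → 856.1 × $0.902 = $772.21
Heat pump: 80,473,934 BTU / 3412 = 23,590 kWh heat; / 3.09 = 7,633 kWh in → × $0.308 = $2,350.92
Difference = |$772.21 − $2,350.92| = $1,578.72

$1578.72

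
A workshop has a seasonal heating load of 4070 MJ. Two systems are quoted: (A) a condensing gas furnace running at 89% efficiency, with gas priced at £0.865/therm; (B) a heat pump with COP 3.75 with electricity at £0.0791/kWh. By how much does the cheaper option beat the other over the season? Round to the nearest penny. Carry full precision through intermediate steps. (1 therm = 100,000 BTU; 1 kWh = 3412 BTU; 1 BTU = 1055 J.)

Heat load = 4070 MJ = 4,070,000,000 J / 1055 = 3,857,820 BTU
Gas: input = 3,857,820 / 0.89 = 4,334,629 BTU = 43.35 therm → 43.35 × £0.865 = £37.49
Heat pump: 3,857,820 BTU / 3412 = 1,131 kWh heat; / 3.75 = 301.5 kWh in → × £0.0791 = £23.85
Difference = |£37.49 − £23.85| = £13.65

£13.65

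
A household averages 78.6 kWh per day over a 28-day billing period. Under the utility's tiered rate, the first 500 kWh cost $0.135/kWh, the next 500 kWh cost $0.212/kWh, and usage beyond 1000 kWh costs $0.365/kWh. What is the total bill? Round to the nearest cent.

$611.79

Usage = 78.6 kWh/day × 28 days = 2200.8 kWh
First 500 kWh × $0.135 = $67.50
Next 500 kWh × $0.212 = $106.00
Remaining 1200.8 kWh × $0.365 = $438.29
Total = $611.79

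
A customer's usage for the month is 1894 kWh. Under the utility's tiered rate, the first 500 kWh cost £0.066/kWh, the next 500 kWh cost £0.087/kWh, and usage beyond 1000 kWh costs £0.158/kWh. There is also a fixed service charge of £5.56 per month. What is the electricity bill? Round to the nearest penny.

£223.31

First 500 kWh × £0.066 = £33.00
Next 500 kWh × £0.087 = £43.50
Remaining 894 kWh × £0.158 = £141.25
Energy charge = £217.75; + service £5.56 = £223.31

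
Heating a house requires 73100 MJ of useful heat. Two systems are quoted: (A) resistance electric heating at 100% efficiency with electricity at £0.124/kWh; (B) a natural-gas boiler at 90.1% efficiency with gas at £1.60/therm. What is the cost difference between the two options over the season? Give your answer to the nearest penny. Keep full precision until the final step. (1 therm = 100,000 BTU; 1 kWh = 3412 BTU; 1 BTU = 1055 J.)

£1287.69

Heat load = 73100 MJ = 73,100,000,000 J / 1055 = 69,289,100 BTU
Gas: input = 69,289,100 / 0.901 = 76,902,441 BTU = 769 therm → 769 × £1.60 = £1,230.44
Electric: 69,289,100 BTU / 3412 = 20,310 kWh → × £0.124 = £2,518.13
Difference = |£1,230.44 − £2,518.13| = £1,287.69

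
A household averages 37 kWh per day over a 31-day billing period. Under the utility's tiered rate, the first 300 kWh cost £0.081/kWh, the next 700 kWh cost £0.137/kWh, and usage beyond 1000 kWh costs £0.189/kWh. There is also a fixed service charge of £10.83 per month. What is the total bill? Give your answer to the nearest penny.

Usage = 37 kWh/day × 31 days = 1147 kWh
First 300 kWh × £0.081 = £24.30
Next 700 kWh × £0.137 = £95.90
Remaining 147 kWh × £0.189 = £27.78
Energy charge = £147.98; + service £10.83 = £158.81

£158.81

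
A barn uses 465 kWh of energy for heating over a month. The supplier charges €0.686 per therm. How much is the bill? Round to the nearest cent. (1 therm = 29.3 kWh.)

€10.89

465 kWh × (0.03413 therm/kWh) = 15.87 therm
Cost = 15.87 therm × €0.686/therm = €10.89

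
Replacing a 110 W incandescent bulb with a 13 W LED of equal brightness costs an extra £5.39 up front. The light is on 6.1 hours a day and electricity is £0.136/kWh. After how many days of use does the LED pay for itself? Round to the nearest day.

67 days

Power saved = 110 − 13 = 97 W
Daily energy saved = 97 W × 6.1 h = 591.7 Wh = 0.5917 kWh
Daily savings = 0.5917 × £0.136 = £0.0805
Payback = £5.39 / £0.0805 per day = 66.98 days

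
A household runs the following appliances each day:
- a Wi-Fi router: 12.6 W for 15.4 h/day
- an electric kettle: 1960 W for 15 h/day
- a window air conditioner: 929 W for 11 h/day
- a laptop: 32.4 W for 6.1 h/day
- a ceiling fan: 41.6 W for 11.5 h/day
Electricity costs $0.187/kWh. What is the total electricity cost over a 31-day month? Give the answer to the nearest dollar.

Wi-Fi router: 12.6 W × 15.4 h × 31 d = 6,015 Wh = 6.015 kWh
electric kettle: 1960 W × 15 h × 31 d = 911,400 Wh = 911.4 kWh
window air conditioner: 929 W × 11 h × 31 d = 316,789 Wh = 316.8 kWh
laptop: 32.4 W × 6.1 h × 31 d = 6,127 Wh = 6.127 kWh
ceiling fan: 41.6 W × 11.5 h × 31 d = 14,830 Wh = 14.83 kWh
Total energy = 6.015 + 911.4 + 316.8 + 6.127 + 14.83 = 1,255 kWh
Cost = 1,255 kWh × $0.187 = $234.72 ≈ $235

$235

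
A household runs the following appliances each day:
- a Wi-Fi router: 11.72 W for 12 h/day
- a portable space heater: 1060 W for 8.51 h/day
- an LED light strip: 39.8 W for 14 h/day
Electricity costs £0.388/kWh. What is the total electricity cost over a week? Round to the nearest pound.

£26

Wi-Fi router: 11.72 W × 12 h × 7 d = 984 Wh = 0.9845 kWh
portable space heater: 1060 W × 8.51 h × 7 d = 63,144 Wh = 63.14 kWh
LED light strip: 39.8 W × 14 h × 7 d = 3,900 Wh = 3.9 kWh
Total energy = 0.9845 + 63.14 + 3.9 = 68.03 kWh
Cost = 68.03 kWh × £0.388 = £26.40 ≈ £26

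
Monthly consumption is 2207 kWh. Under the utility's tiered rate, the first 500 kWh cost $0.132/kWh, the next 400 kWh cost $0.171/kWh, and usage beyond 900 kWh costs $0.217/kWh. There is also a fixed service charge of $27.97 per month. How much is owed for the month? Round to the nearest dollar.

$446

First 500 kWh × $0.132 = $66.00
Next 400 kWh × $0.171 = $68.40
Remaining 1307 kWh × $0.217 = $283.62
Energy charge = $418.02; + service $27.97 = $445.99 ≈ $446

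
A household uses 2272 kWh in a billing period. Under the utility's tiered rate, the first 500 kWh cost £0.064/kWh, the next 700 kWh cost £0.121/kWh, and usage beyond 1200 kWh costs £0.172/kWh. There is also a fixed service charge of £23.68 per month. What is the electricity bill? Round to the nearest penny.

First 500 kWh × £0.064 = £32.00
Next 700 kWh × £0.121 = £84.70
Remaining 1072 kWh × £0.172 = £184.38
Energy charge = £301.08; + service £23.68 = £324.76

£324.76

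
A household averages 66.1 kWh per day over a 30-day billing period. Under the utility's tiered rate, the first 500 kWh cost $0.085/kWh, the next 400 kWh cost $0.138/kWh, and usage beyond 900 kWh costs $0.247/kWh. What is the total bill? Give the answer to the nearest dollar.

$365

Usage = 66.1 kWh/day × 30 days = 1983 kWh
First 500 kWh × $0.085 = $42.50
Next 400 kWh × $0.138 = $55.20
Remaining 1083 kWh × $0.247 = $267.50
Total = $365.20 ≈ $365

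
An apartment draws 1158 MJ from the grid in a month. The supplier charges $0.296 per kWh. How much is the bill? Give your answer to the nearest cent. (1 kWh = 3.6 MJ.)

$95.21

1158 MJ × (0.27778 kWh/MJ) = 321.7 kWh
Cost = 321.7 kWh × $0.296/kWh = $95.21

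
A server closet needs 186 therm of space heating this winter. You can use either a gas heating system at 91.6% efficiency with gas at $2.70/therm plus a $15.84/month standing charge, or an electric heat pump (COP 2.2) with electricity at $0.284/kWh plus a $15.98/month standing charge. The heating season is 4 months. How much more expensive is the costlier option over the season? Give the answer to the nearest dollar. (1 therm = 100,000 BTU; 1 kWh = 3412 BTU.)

$156

Heat load = 186 therm × 100,000 = 18,600,000 BTU
Gas: input = 18,600,000 / 0.916 = 20,305,677 BTU = 203.1 therm → 203.1 × $2.70 = $548.25; + 4 × $15.84 standing = $611.61
Heat pump: 18,600,000 BTU / 3412 = 5,451 kWh heat; / 2.2 = 2,478 kWh in → × $0.284 = $703.72; + 4 × $15.98 standing = $767.64
Difference = |$611.61 − $767.64| = $156.03 ≈ $156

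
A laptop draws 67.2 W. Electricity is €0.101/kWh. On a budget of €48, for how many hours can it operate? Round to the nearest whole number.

Energy budget = €48 / €0.101 per kWh = 475.2 kWh = 475,248 Wh
Runtime = 475,248 Wh / 67.2 W = 7,072 h

7072 h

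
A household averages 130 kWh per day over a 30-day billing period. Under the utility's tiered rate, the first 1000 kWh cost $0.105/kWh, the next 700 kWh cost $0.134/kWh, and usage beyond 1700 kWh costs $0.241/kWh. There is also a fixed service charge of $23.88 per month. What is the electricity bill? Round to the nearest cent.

Usage = 130 kWh/day × 30 days = 3900 kWh
First 1000 kWh × $0.105 = $105.00
Next 700 kWh × $0.134 = $93.80
Remaining 2200 kWh × $0.241 = $530.20
Energy charge = $729.00; + service $23.88 = $752.88

$752.88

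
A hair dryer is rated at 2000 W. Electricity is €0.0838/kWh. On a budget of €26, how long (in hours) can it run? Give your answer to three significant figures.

Energy budget = €26 / €0.0838 per kWh = 310.3 kWh = 310,263 Wh
Runtime = 310,263 Wh / 2000 W = 155.1 h

155 h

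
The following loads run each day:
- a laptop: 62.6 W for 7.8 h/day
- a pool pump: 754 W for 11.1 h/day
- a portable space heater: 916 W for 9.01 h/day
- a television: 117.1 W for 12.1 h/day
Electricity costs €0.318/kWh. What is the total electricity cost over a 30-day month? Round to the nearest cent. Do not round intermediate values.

€176.75

laptop: 62.6 W × 7.8 h × 30 d = 14,648 Wh = 14.65 kWh
pool pump: 754 W × 11.1 h × 30 d = 251,082 Wh = 251.1 kWh
portable space heater: 916 W × 9.01 h × 30 d = 247,595 Wh = 247.6 kWh
television: 117.1 W × 12.1 h × 30 d = 42,507 Wh = 42.51 kWh
Total energy = 14.65 + 251.1 + 247.6 + 42.51 = 555.8 kWh
Cost = 555.8 kWh × €0.318 = €176.75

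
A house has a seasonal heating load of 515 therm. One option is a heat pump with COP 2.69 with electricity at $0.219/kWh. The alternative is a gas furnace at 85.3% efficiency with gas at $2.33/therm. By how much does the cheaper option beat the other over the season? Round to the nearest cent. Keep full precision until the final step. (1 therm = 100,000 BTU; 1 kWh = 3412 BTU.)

$177.92

Heat load = 515 therm × 100,000 = 51,500,000 BTU
Gas: input = 51,500,000 / 0.853 = 60,375,147 BTU = 603.8 therm → 603.8 × $2.33 = $1,406.74
Heat pump: 51,500,000 BTU / 3412 = 15,090 kWh heat; / 2.69 = 5,611 kWh in → × $0.219 = $1,228.83
Difference = |$1,406.74 − $1,228.83| = $177.92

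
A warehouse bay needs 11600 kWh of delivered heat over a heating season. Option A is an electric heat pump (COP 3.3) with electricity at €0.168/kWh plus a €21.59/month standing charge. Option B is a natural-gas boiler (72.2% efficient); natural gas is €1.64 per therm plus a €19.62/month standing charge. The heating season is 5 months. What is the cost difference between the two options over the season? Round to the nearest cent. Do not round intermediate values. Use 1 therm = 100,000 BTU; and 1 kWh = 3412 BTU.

Heat load = 11600 kWh × 3412 = 39,579,200 BTU
Gas: input = 39,579,200 / 0.722 = 54,818,837 BTU = 548.2 therm → 548.2 × €1.64 = €899.03; + 5 × €19.62 standing = €997.13
Heat pump: 39,579,200 BTU / 3412 = 11,600 kWh heat; / 3.3 = 3,515 kWh in → × €0.168 = €590.55; + 5 × €21.59 standing = €698.50
Difference = |€997.13 − €698.50| = €298.63

€298.63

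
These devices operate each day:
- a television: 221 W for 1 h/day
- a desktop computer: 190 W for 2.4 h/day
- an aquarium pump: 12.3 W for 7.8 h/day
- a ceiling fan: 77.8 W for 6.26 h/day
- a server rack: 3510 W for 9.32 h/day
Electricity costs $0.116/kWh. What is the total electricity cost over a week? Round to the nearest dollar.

$28

television: 221 W × 1 h × 7 d = 1,547 Wh = 1.547 kWh
desktop computer: 190 W × 2.4 h × 7 d = 3,192 Wh = 3.192 kWh
aquarium pump: 12.3 W × 7.8 h × 7 d = 672 Wh = 0.6716 kWh
ceiling fan: 77.8 W × 6.26 h × 7 d = 3,409 Wh = 3.409 kWh
server rack: 3510 W × 9.32 h × 7 d = 228,992 Wh = 229 kWh
Total energy = 1.547 + 3.192 + 0.6716 + 3.409 + 229 = 237.8 kWh
Cost = 237.8 kWh × $0.116 = $27.59 ≈ $28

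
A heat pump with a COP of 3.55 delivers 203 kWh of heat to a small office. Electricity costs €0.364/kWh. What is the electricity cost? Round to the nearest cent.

Electrical input = 203 kWh / 3.55 = 57.18 kWh
Cost = 57.18 × €0.364/kWh = €20.81

€20.81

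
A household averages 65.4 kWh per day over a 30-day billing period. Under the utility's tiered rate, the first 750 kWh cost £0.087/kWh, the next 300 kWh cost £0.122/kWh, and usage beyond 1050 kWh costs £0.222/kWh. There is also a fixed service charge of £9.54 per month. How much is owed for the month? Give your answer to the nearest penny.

£313.85

Usage = 65.4 kWh/day × 30 days = 1962 kWh
First 750 kWh × £0.087 = £65.25
Next 300 kWh × £0.122 = £36.60
Remaining 912 kWh × £0.222 = £202.46
Energy charge = £304.31; + service £9.54 = £313.85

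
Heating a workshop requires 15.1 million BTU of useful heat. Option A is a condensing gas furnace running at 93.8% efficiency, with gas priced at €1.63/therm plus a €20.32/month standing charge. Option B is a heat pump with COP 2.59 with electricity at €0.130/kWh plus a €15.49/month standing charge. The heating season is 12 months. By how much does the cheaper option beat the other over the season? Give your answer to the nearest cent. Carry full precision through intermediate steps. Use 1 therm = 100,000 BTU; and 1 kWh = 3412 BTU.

Heat load = 15.1 × 10⁶ BTU = 15,100,000 BTU
Gas: input = 15,100,000 / 0.938 = 16,098,081 BTU = 161 therm → 161 × €1.63 = €262.40; + 12 × €20.32 standing = €506.24
Heat pump: 15,100,000 BTU / 3412 = 4,426 kWh heat; / 2.59 = 1,709 kWh in → × €0.130 = €222.13; + 12 × €15.49 standing = €408.01
Difference = |€506.24 − €408.01| = €98.23

€98.23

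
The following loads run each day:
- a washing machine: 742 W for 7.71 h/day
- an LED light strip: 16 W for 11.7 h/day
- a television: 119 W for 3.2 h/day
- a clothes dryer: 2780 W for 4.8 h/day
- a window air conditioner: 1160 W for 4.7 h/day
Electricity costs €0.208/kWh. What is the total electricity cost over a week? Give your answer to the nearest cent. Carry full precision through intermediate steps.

washing machine: 742 W × 7.71 h × 7 d = 40,046 Wh = 40.05 kWh
LED light strip: 16 W × 11.7 h × 7 d = 1,310 Wh = 1.31 kWh
television: 119 W × 3.2 h × 7 d = 2,666 Wh = 2.666 kWh
clothes dryer: 2780 W × 4.8 h × 7 d = 93,408 Wh = 93.41 kWh
window air conditioner: 1160 W × 4.7 h × 7 d = 38,164 Wh = 38.16 kWh
Total energy = 40.05 + 1.31 + 2.666 + 93.41 + 38.16 = 175.6 kWh
Cost = 175.6 kWh × €0.208 = €36.52

€36.52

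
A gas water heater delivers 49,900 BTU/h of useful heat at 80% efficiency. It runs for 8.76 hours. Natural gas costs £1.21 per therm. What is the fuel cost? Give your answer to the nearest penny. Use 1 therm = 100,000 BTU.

Heat delivered = 49,900 BTU/h × 8.76 h = 437,124 BTU
Gas input = 437,124 / 0.80 = 546,405 BTU
= 546,405 / 100,000 = 5.464 therm
Cost = 5.464 × £1.21/therm = £6.61

£6.61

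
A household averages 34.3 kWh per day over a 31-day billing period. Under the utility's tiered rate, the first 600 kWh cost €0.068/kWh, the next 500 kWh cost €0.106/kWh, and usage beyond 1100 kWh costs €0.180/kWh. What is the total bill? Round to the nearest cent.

Usage = 34.3 kWh/day × 31 days = 1063.3 kWh
First 600 kWh × €0.068 = €40.80
Next 463.3 kWh × €0.106 = €49.11
Remaining tier: 0 kWh (not reached)
Total = €89.91

€89.91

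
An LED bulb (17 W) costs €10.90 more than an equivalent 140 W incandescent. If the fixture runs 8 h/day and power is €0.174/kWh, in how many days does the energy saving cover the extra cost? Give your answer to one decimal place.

63.7 days

Power saved = 140 − 17 = 123 W
Daily energy saved = 123 W × 8 h = 984 Wh = 0.984 kWh
Daily savings = 0.984 × €0.174 = €0.1712
Payback = €10.90 / €0.1712 per day = 63.66 days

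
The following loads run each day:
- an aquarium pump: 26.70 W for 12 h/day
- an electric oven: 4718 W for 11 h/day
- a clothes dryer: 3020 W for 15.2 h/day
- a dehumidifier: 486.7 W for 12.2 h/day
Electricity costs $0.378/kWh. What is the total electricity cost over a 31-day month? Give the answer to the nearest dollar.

$1219

aquarium pump: 26.70 W × 12 h × 31 d = 9,932 Wh = 9.932 kWh
electric oven: 4718 W × 11 h × 31 d = 1,608,838 Wh = 1,609 kWh
clothes dryer: 3020 W × 15.2 h × 31 d = 1,423,024 Wh = 1,423 kWh
dehumidifier: 486.7 W × 12.2 h × 31 d = 184,070 Wh = 184.1 kWh
Total energy = 9.932 + 1,609 + 1,423 + 184.1 = 3,226 kWh
Cost = 3,226 kWh × $0.378 = $1,219.38 ≈ $1219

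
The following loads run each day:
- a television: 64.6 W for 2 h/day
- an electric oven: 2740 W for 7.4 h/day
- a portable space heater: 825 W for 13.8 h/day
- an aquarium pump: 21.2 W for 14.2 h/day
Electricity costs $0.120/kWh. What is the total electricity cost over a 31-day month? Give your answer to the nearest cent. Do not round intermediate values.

television: 64.6 W × 2 h × 31 d = 4,005 Wh = 4.005 kWh
electric oven: 2740 W × 7.4 h × 31 d = 628,556 Wh = 628.6 kWh
portable space heater: 825 W × 13.8 h × 31 d = 352,935 Wh = 352.9 kWh
aquarium pump: 21.2 W × 14.2 h × 31 d = 9,332 Wh = 9.332 kWh
Total energy = 4.005 + 628.6 + 352.9 + 9.332 = 994.8 kWh
Cost = 994.8 kWh × $0.120 = $119.38

$119.38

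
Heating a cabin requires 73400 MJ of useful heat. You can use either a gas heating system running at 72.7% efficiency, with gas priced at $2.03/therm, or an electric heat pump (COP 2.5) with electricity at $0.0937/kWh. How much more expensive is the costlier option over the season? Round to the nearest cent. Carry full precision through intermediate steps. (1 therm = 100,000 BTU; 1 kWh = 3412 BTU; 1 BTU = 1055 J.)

$1178.45

Heat load = 73400 MJ = 73,400,000,000 J / 1055 = 69,573,460 BTU
Gas: input = 69,573,460 / 0.727 = 95,699,394 BTU = 957 therm → 957 × $2.03 = $1,942.70
Heat pump: 69,573,460 BTU / 3412 = 20,390 kWh heat; / 2.5 = 8,156 kWh in → × $0.0937 = $764.25
Difference = |$1,942.70 − $764.25| = $1,178.45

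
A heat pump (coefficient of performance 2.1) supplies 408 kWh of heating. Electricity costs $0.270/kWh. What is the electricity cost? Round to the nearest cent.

Electrical input = 408 kWh / 2.1 = 194.3 kWh
Cost = 194.3 × $0.270/kWh = $52.46

$52.46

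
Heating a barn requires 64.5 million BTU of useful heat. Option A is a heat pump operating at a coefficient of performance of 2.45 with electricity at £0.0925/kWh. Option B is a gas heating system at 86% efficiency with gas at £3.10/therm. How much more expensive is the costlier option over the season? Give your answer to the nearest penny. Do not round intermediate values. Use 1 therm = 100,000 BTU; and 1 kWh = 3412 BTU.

Heat load = 64.5 × 10⁶ BTU = 64,500,000 BTU
Gas: input = 64,500,000 / 0.860 = 75,000,000 BTU = 750 therm → 750 × £3.10 = £2,325.00
Heat pump: 64,500,000 BTU / 3412 = 18,900 kWh heat; / 2.45 = 7,716 kWh in → × £0.0925 = £713.72
Difference = |£2,325.00 − £713.72| = £1,611.28

£1611.28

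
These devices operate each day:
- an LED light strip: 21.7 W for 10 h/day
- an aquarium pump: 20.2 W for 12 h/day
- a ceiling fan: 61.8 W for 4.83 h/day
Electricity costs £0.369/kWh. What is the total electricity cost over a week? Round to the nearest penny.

LED light strip: 21.7 W × 10 h × 7 d = 1,519 Wh = 1.519 kWh
aquarium pump: 20.2 W × 12 h × 7 d = 1,697 Wh = 1.697 kWh
ceiling fan: 61.8 W × 4.83 h × 7 d = 2,089 Wh = 2.089 kWh
Total energy = 1.519 + 1.697 + 2.089 = 5.305 kWh
Cost = 5.305 kWh × £0.369 = £1.96

£1.96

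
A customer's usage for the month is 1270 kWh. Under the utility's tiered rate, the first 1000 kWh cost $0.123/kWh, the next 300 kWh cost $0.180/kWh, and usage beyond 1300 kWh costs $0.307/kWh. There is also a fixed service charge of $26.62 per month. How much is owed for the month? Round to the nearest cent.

First 1000 kWh × $0.123 = $123.00
Next 270 kWh × $0.180 = $48.60
Remaining tier: 0 kWh (not reached)
Energy charge = $171.60; + service $26.62 = $198.22

$198.22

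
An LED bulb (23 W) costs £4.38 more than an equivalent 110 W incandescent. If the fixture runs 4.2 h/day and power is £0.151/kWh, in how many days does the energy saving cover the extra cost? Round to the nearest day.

Power saved = 110 − 23 = 87 W
Daily energy saved = 87 W × 4.2 h = 365.4 Wh = 0.3654 kWh
Daily savings = 0.3654 × £0.151 = £0.0552
Payback = £4.38 / £0.0552 per day = 79.38 days

79 days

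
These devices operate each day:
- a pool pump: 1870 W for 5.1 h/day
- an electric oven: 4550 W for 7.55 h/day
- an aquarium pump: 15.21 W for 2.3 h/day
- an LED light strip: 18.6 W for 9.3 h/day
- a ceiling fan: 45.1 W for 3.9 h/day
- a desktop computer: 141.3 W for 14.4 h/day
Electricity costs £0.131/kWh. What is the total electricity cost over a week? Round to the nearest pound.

£42

pool pump: 1870 W × 5.1 h × 7 d = 66,759 Wh = 66.76 kWh
electric oven: 4550 W × 7.55 h × 7 d = 240,468 Wh = 240.5 kWh
aquarium pump: 15.21 W × 2.3 h × 7 d = 245 Wh = 0.2449 kWh
LED light strip: 18.6 W × 9.3 h × 7 d = 1,211 Wh = 1.211 kWh
ceiling fan: 45.1 W × 3.9 h × 7 d = 1,231 Wh = 1.231 kWh
desktop computer: 141.3 W × 14.4 h × 7 d = 14,243 Wh = 14.24 kWh
Total energy = 66.76 + 240.5 + 0.2449 + 1.211 + 1.231 + 14.24 = 324.2 kWh
Cost = 324.2 kWh × £0.131 = £42.46 ≈ £42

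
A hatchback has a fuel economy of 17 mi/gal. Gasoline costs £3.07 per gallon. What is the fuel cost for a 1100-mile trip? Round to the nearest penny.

£198.65

Fuel = 1100 mi / 17 mpg = 64.71 gal
Cost = 64.71 gal × £3.07/gal = £198.65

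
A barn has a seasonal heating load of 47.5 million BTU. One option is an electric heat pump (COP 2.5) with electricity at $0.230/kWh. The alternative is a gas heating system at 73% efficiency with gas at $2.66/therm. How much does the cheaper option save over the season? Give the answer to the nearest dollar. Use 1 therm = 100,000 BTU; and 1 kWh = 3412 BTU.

$450

Heat load = 47.5 × 10⁶ BTU = 47,500,000 BTU
Gas: input = 47,500,000 / 0.73 = 65,068,493 BTU = 650.7 therm → 650.7 × $2.66 = $1,730.82
Heat pump: 47,500,000 BTU / 3412 = 13,920 kWh heat; / 2.5 = 5,569 kWh in → × $0.230 = $1,280.77
Difference = |$1,730.82 − $1,280.77| = $450.05 ≈ $450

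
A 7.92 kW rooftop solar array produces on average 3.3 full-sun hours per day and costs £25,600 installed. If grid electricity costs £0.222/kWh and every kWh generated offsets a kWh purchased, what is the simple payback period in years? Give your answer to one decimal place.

12.1 years

Daily generation = 7.92 kW × 3.3 h = 26.14 kWh
Annual generation = 26.14 × 365 = 9539.6 kWh
Annual savings = 9539.6 × £0.222 = £2,117.80
Payback = £25,600 / £2,117.80 = 12.1 years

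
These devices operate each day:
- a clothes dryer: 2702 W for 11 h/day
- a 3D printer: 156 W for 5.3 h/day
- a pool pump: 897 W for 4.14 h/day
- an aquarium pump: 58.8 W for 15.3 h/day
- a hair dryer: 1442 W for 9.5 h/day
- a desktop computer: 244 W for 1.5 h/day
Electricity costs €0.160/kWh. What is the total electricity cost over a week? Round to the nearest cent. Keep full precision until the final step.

clothes dryer: 2702 W × 11 h × 7 d = 208,054 Wh = 208.1 kWh
3D printer: 156 W × 5.3 h × 7 d = 5,788 Wh = 5.788 kWh
pool pump: 897 W × 4.14 h × 7 d = 25,995 Wh = 26 kWh
aquarium pump: 58.8 W × 15.3 h × 7 d = 6,297 Wh = 6.297 kWh
hair dryer: 1442 W × 9.5 h × 7 d = 95,893 Wh = 95.89 kWh
desktop computer: 244 W × 1.5 h × 7 d = 2,562 Wh = 2.562 kWh
Total energy = 208.1 + 5.788 + 26 + 6.297 + 95.89 + 2.562 = 344.6 kWh
Cost = 344.6 kWh × €0.160 = €55.13

€55.13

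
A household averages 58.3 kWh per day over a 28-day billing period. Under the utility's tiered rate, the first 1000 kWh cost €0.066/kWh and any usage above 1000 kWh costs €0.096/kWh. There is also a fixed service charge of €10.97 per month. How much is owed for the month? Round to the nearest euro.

Usage = 58.3 kWh/day × 28 days = 1632.4 kWh
First 1000 kWh × €0.066 = €66.00
Remaining 632.4 kWh × €0.096 = €60.71
Energy charge = €126.71; + service €10.97 = €137.68 ≈ €138

€138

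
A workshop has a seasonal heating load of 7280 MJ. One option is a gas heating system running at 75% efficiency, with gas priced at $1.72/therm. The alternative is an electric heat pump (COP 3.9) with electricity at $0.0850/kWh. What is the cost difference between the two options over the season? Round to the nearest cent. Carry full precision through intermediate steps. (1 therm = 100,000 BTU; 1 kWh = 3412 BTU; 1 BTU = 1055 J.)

Heat load = 7280 MJ = 7,280,000,000 J / 1055 = 6,900,474 BTU
Gas: input = 6,900,474 / 0.75 = 9,200,632 BTU = 92.01 therm → 92.01 × $1.72 = $158.25
Heat pump: 6,900,474 BTU / 3412 = 2,022 kWh heat; / 3.9 = 518.6 kWh in → × $0.0850 = $44.08
Difference = |$158.25 − $44.08| = $114.17

$114.17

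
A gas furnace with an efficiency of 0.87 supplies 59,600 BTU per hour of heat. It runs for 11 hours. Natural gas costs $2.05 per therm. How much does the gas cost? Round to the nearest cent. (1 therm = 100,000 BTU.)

$15.45

Heat delivered = 59,600 BTU/h × 11 h = 655,600 BTU
Gas input = 655,600 / 0.87 = 753,563 BTU
= 753,563 / 100,000 = 7.536 therm
Cost = 7.536 × $2.05/therm = $15.45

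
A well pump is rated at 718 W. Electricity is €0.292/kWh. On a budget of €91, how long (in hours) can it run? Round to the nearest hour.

Energy budget = €91 / €0.292 per kWh = 311.6 kWh = 311,644 Wh
Runtime = 311,644 Wh / 718 W = 434 h

434 h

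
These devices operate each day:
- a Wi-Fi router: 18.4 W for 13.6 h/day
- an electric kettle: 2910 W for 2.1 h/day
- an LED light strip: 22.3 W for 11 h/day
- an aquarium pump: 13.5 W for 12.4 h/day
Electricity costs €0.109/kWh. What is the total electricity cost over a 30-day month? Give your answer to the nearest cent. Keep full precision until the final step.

Wi-Fi router: 18.4 W × 13.6 h × 30 d = 7,507 Wh = 7.507 kWh
electric kettle: 2910 W × 2.1 h × 30 d = 183,330 Wh = 183.3 kWh
LED light strip: 22.3 W × 11 h × 30 d = 7,359 Wh = 7.359 kWh
aquarium pump: 13.5 W × 12.4 h × 30 d = 5,022 Wh = 5.022 kWh
Total energy = 7.507 + 183.3 + 7.359 + 5.022 = 203.2 kWh
Cost = 203.2 kWh × €0.109 = €22.15

€22.15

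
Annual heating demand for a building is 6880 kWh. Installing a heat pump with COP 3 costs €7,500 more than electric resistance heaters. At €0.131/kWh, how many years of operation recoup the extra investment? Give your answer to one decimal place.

Resistance: 6880 kWh × €0.131 = €901.28/yr
Heat pump: 6880 / 3 = 2293 kWh in → × €0.131 = €300.43/yr
Annual savings = €600.85
Payback = €7,500 / €600.85 = 12.5 years

12.5 years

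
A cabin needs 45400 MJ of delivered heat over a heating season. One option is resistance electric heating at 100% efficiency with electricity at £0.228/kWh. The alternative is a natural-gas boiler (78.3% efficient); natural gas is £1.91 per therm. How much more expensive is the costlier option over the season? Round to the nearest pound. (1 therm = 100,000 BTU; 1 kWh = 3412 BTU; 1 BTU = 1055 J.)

£1826

Heat load = 45400 MJ = 45,400,000,000 J / 1055 = 43,033,175 BTU
Gas: input = 43,033,175 / 0.783 = 54,959,355 BTU = 549.6 therm → 549.6 × £1.91 = £1,049.72
Electric: 43,033,175 BTU / 3412 = 12,610 kWh → × £0.228 = £2,875.60
Difference = |£1,049.72 − £2,875.60| = £1,825.88 ≈ £1826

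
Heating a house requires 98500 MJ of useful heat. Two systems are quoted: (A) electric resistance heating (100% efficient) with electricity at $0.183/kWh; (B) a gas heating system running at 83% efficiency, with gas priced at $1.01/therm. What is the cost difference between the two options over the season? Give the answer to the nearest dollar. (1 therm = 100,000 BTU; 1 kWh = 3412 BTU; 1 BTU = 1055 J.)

$3871

Heat load = 98500 MJ = 98,500,000,000 J / 1055 = 93,364,929 BTU
Gas: input = 93,364,929 / 0.83 = 112,487,866 BTU = 1,125 therm → 1,125 × $1.01 = $1,136.13
Electric: 93,364,929 BTU / 3412 = 27,360 kWh → × $0.183 = $5,007.56
Difference = |$1,136.13 − $5,007.56| = $3,871.43 ≈ $3871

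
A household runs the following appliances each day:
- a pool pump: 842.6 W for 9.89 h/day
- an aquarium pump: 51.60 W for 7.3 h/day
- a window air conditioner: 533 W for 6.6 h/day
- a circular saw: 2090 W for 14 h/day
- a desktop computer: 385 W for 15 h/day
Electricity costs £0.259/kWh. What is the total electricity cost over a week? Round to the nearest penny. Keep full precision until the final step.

pool pump: 842.6 W × 9.89 h × 7 d = 58,333 Wh = 58.33 kWh
aquarium pump: 51.60 W × 7.3 h × 7 d = 2,637 Wh = 2.637 kWh
window air conditioner: 533 W × 6.6 h × 7 d = 24,625 Wh = 24.62 kWh
circular saw: 2090 W × 14 h × 7 d = 204,820 Wh = 204.8 kWh
desktop computer: 385 W × 15 h × 7 d = 40,425 Wh = 40.42 kWh
Total energy = 58.33 + 2.637 + 24.62 + 204.8 + 40.42 = 330.8 kWh
Cost = 330.8 kWh × £0.259 = £85.69

£85.69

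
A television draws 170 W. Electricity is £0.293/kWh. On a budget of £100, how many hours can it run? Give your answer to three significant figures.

2010 h

Energy budget = £100 / £0.293 per kWh = 341.3 kWh = 341,297 Wh
Runtime = 341,297 Wh / 170 W = 2,008 h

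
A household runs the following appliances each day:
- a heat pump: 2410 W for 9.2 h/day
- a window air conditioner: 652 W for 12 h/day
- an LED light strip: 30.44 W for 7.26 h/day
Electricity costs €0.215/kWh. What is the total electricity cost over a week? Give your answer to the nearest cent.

heat pump: 2410 W × 9.2 h × 7 d = 155,204 Wh = 155.2 kWh
window air conditioner: 652 W × 12 h × 7 d = 54,768 Wh = 54.77 kWh
LED light strip: 30.44 W × 7.26 h × 7 d = 1,547 Wh = 1.547 kWh
Total energy = 155.2 + 54.77 + 1.547 = 211.5 kWh
Cost = 211.5 kWh × €0.215 = €45.48

€45.48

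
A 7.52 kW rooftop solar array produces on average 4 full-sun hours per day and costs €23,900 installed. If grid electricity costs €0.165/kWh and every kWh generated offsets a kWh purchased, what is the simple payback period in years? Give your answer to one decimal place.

Daily generation = 7.52 kW × 4 h = 30.08 kWh
Annual generation = 30.08 × 365 = 10979 kWh
Annual savings = 10979 × €0.165 = €1,811.57
Payback = €23,900 / €1,811.57 = 13.2 years

13.2 years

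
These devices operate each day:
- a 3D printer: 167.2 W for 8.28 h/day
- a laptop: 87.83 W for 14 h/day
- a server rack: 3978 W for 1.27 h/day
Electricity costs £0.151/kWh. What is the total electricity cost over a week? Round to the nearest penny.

£8.10

3D printer: 167.2 W × 8.28 h × 7 d = 9,691 Wh = 9.691 kWh
laptop: 87.83 W × 14 h × 7 d = 8,607 Wh = 8.607 kWh
server rack: 3978 W × 1.27 h × 7 d = 35,364 Wh = 35.36 kWh
Total energy = 9.691 + 8.607 + 35.36 = 53.66 kWh
Cost = 53.66 kWh × £0.151 = £8.10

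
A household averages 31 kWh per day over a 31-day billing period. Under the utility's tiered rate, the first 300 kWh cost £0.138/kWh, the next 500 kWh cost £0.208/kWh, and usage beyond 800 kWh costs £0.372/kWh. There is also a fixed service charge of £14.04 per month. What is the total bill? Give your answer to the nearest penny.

Usage = 31 kWh/day × 31 days = 961 kWh
First 300 kWh × £0.138 = £41.40
Next 500 kWh × £0.208 = £104.00
Remaining 161 kWh × £0.372 = £59.89
Energy charge = £205.29; + service £14.04 = £219.33

£219.33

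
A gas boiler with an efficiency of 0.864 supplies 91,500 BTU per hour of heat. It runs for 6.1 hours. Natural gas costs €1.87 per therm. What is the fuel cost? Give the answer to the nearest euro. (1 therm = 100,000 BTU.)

€12

Heat delivered = 91,500 BTU/h × 6.1 h = 558,150 BTU
Gas input = 558,150 / 0.864 = 646,007 BTU
= 646,007 / 100,000 = 6.46 therm
Cost = 6.46 × €1.87/therm = €12.08 ≈ €12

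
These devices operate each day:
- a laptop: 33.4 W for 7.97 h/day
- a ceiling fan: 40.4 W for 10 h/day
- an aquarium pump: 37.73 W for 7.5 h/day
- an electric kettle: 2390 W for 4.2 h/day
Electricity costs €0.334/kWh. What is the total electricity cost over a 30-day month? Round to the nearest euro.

laptop: 33.4 W × 7.97 h × 30 d = 7,986 Wh = 7.986 kWh
ceiling fan: 40.4 W × 10 h × 30 d = 12,120 Wh = 12.12 kWh
aquarium pump: 37.73 W × 7.5 h × 30 d = 8,489 Wh = 8.489 kWh
electric kettle: 2390 W × 4.2 h × 30 d = 301,140 Wh = 301.1 kWh
Total energy = 7.986 + 12.12 + 8.489 + 301.1 = 329.7 kWh
Cost = 329.7 kWh × €0.334 = €110.13 ≈ €110

€110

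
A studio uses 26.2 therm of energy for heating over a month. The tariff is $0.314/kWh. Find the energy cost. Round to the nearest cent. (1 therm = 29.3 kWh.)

$241.05

26.2 therm × (29.3 kWh/therm) = 767.7 kWh
Cost = 767.7 kWh × $0.314/kWh = $241.05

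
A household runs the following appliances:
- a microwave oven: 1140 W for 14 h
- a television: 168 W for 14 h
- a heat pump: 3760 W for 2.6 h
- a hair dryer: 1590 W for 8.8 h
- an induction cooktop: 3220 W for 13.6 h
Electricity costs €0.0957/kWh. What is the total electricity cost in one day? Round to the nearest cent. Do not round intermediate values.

€8.22

microwave oven: 1140 W × 14 h = 15,960 Wh = 15.96 kWh
television: 168 W × 14 h = 2,352 Wh = 2.352 kWh
heat pump: 3760 W × 2.6 h = 9,776 Wh = 9.776 kWh
hair dryer: 1590 W × 8.8 h = 13,992 Wh = 13.99 kWh
induction cooktop: 3220 W × 13.6 h = 43,792 Wh = 43.79 kWh
Total energy = 15.96 + 2.352 + 9.776 + 13.99 + 43.79 = 85.87 kWh
Cost = 85.87 kWh × €0.0957 = €8.22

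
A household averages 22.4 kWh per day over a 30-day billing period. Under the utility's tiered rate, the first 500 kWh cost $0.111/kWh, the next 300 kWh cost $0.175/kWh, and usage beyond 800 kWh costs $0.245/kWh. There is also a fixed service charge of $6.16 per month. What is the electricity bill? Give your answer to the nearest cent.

Usage = 22.4 kWh/day × 30 days = 672 kWh
First 500 kWh × $0.111 = $55.50
Next 172 kWh × $0.175 = $30.10
Remaining tier: 0 kWh (not reached)
Energy charge = $85.60; + service $6.16 = $91.76

$91.76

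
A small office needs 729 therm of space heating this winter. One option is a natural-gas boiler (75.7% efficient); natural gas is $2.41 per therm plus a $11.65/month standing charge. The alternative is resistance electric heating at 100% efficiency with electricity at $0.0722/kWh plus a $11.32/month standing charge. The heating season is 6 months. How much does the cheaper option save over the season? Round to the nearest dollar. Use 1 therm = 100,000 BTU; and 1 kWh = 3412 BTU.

$780

Heat load = 729 therm × 100,000 = 72,900,000 BTU
Gas: input = 72,900,000 / 0.757 = 96,301,189 BTU = 963 therm → 963 × $2.41 = $2,320.86; + 6 × $11.65 standing = $2,390.76
Electric: 72,900,000 BTU / 3412 = 21,370 kWh → × $0.0722 = $1,542.61; + 6 × $11.32 standing = $1,610.53
Difference = |$2,390.76 − $1,610.53| = $780.23 ≈ $780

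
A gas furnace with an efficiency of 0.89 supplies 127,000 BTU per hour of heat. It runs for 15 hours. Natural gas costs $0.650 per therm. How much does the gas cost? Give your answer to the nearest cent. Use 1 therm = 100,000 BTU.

Heat delivered = 127,000 BTU/h × 15 h = 1,905,000 BTU
Gas input = 1,905,000 / 0.89 = 2,140,449 BTU
= 2,140,449 / 100,000 = 21.4 therm
Cost = 21.4 × $0.650/therm = $13.91

$13.91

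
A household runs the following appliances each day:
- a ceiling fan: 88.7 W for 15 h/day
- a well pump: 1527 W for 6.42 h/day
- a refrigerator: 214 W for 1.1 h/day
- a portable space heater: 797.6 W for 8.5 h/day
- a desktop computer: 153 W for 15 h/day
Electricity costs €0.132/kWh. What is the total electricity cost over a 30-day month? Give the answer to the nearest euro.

ceiling fan: 88.7 W × 15 h × 30 d = 39,915 Wh = 39.91 kWh
well pump: 1527 W × 6.42 h × 30 d = 294,100 Wh = 294.1 kWh
refrigerator: 214 W × 1.1 h × 30 d = 7,062 Wh = 7.062 kWh
portable space heater: 797.6 W × 8.5 h × 30 d = 203,388 Wh = 203.4 kWh
desktop computer: 153 W × 15 h × 30 d = 68,850 Wh = 68.85 kWh
Total energy = 39.91 + 294.1 + 7.062 + 203.4 + 68.85 = 613.3 kWh
Cost = 613.3 kWh × €0.132 = €80.96 ≈ €81

€81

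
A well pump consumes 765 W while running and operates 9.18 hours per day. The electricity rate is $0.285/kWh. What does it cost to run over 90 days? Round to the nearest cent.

$180.13

Energy = 765 W × 9.18 h/day × 90 days = 632,043 Wh = 632 kWh
Cost = 632 kWh × $0.285/kWh = $180.13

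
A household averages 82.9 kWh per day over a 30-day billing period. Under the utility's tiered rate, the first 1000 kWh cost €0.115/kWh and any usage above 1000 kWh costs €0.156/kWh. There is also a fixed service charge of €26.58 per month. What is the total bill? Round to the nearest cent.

Usage = 82.9 kWh/day × 30 days = 2487 kWh
First 1000 kWh × €0.115 = €115.00
Remaining 1487 kWh × €0.156 = €231.97
Energy charge = €346.97; + service €26.58 = €373.55

€373.55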